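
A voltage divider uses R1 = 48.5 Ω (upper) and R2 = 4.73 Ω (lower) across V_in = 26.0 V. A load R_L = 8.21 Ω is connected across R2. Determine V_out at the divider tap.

The load sits in parallel with R2, giving an effective lower resistance R2' = R2·R_L/(R2+R_L) = 3.001 Ω.
Voltage divider with the loaded lower leg: V_out = 26.0 × 3.001/(48.5 + 3.001) = 26.0 × 0.05827 = 1.515 V.

V_out ≈ 1.52 V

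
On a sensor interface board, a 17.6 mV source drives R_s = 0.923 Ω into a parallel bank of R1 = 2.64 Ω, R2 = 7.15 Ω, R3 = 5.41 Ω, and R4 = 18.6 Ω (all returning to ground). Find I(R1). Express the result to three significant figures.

I ≈ 3.92 mA

Combine the parallel branches: R_p = (1/2.64 + 1/7.15 + 1/5.41 + 1/18.6)⁻¹ = 1.321 Ω.
V_A = 17.6 × 1.321/2.244 = 10.36 mV.
I(R1) = V_A / R1 = 10.36/2.64 = 3.924 mA.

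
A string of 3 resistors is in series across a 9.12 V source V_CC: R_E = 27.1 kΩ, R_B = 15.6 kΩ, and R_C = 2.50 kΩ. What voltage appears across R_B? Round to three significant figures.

V ≈ 3.15 V

Series total: ΣR = 27.1 + 15.6 + 2.50 = 45.20 kΩ.
By the voltage-divider rule, V = 9.12 × 15.60/45.20 = 3.148 V.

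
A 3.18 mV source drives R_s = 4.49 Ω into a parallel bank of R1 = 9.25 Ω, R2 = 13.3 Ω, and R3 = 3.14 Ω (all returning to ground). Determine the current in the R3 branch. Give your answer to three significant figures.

I ≈ 0.311 mA

Equivalent of the parallel group: R_p = 1.993 Ω.
Node voltage V_A = V_supply · R_p/(R_s + R_p) = 3.18 × 0.3074 = 0.9776 mV.
Branch current I = V_A/R3 = 0.9776/3.14 = 0.3113 mA.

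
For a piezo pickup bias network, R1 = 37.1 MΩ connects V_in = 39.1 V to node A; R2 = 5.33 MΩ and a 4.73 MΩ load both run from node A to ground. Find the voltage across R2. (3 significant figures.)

R2 ‖ R_L = (5.33 × 4.73)/(5.33 + 4.73) = 2.506 MΩ.
Then V_out = V_in · R2'/(R1 + R2') = 39.1 × 2.506/39.61 = 2.474 V.

V_out ≈ 2.47 V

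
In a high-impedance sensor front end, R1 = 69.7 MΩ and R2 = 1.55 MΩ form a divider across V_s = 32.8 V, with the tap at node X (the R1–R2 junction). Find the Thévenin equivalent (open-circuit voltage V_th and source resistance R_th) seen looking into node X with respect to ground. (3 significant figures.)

V_th ≈ 0.714 V, R_th ≈ 1.52 MΩ

With X open, the divider is unloaded: V_th = 32.8 × 1.55/71.25 = 0.7135 V.
Zeroing V_s shorts the top of R1 to ground, so R_th = R1 ‖ R2 = 1.516 MΩ.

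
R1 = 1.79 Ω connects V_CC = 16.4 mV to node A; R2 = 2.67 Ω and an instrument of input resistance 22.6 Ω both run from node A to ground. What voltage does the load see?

R2 ‖ R_L = (2.67 × 22.6)/(2.67 + 22.6) = 2.388 Ω.
Voltage divider with the loaded lower leg: V_out = 16.4 × 2.388/(1.79 + 2.388) = 16.4 × 0.5716 = 9.373 mV.

V_out ≈ 9.37 mV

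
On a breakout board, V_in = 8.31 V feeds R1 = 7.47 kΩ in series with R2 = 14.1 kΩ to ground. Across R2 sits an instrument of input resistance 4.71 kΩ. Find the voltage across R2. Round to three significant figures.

V_out ≈ 2.67 V

First combine the lower leg with the load: R2 ‖ R_L = 3.531 kΩ.
Then V_out = V_in · R2'/(R1 + R2') = 8.31 × 3.531/11.00 = 2.667 V.
(Unloaded it would be 5.43 V; the load pulls it down.)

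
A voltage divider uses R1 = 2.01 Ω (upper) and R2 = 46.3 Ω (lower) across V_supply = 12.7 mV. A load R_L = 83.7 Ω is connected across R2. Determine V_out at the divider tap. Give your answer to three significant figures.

First combine the lower leg with the load: R2 ‖ R_L = 29.81 Ω.
Voltage divider with the loaded lower leg: V_out = 12.7 × 29.81/(2.01 + 29.81) = 12.7 × 0.9368 = 11.90 mV.

V_out ≈ 11.9 mV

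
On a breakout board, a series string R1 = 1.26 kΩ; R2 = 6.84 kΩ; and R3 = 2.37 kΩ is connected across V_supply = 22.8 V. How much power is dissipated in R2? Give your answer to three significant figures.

The common current is I = 22.8/10.47 = 2.178 mA.
V(R2) = I·R = 14.90 V; P = V·I = 14.90 × 2.178 = 32.44 mW.

P ≈ 32.4 mW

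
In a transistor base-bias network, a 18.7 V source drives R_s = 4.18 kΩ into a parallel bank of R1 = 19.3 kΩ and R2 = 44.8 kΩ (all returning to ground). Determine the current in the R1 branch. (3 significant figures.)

I ≈ 0.740 mA

Equivalent of the parallel group: R_p = 13.49 kΩ.
V_A by voltage divider: V_A = 18.7 × 13.49/(4.18 + 13.49) = 14.28 V.
Branch current I = V_A/R1 = 14.28/19.3 = 0.7397 mA.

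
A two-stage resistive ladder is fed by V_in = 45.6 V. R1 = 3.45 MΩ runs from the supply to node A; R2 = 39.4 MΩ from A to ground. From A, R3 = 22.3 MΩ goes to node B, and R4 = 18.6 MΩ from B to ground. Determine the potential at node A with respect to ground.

The second stage (R3 + R4 = 40.90 MΩ) loads node A in parallel with R2.
Effective lower resistance at A: R2 ‖ 40.90 = 20.07 MΩ.
First divider: V_A = V_in · 20.07/(3.45 + 20.07) = 38.91 V.

V_A ≈ 38.9 V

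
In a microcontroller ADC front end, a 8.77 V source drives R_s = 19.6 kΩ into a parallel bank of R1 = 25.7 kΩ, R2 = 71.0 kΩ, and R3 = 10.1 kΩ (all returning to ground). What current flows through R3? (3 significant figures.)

Combine the parallel branches: R_p = (1/25.7 + 1/71.0 + 1/10.1)⁻¹ = 6.579 kΩ.
Node voltage V_A = V_supply · R_p/(R_s + R_p) = 8.77 × 0.2513 = 2.204 V.
Branch current I = V_A/R3 = 2.204/10.1 = 0.2182 mA.

I ≈ 0.218 mA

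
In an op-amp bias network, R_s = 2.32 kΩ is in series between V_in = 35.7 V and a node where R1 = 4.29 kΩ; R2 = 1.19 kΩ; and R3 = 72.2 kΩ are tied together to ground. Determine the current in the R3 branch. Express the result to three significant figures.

I ≈ 0.140 mA

Parallel bank: R_p = 1/(1/4.29 + 1/1.19 + 1/72.2) = 0.9197 kΩ.
Node voltage V_A = V_in · R_p/(R_s + R_p) = 35.7 × 0.2839 = 10.13 V.
Branch current I = V_A/R3 = 10.13/72.2 = 0.1404 mA.
(Equivalently: I_total = 11.02 mA, then current-divider fraction G_k/ΣG = 0.01274.)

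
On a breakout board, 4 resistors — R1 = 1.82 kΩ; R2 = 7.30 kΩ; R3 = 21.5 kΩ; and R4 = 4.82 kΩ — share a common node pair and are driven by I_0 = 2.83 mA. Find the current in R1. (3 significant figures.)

I ≈ 1.65 mA

Total conductance ΣG = 1/1.82 + 1/7.30 + 1/21.5 + 1/4.82 = 0.9404 (units of 1/kΩ).
R1 takes the fraction G_k/ΣG = 0.5495/0.9404 = 0.5843, so I = 2.83 × 0.5843 = 1.653 mA.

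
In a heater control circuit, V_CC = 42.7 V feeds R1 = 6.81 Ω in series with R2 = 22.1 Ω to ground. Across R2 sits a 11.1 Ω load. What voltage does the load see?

V_out ≈ 22.2 V

First combine the lower leg with the load: R2 ‖ R_L = 7.389 Ω.
Then V_out = V_CC · R2'/(R1 + R2') = 42.7 × 7.389/14.20 = 22.22 V.
(Unloaded it would be 32.6 V; the load pulls it down.)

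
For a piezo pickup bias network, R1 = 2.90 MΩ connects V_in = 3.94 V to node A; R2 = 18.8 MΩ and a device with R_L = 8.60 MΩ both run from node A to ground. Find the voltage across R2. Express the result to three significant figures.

First combine the lower leg with the load: R2 ‖ R_L = 5.901 MΩ.
Voltage divider with the loaded lower leg: V_out = 3.94 × 5.901/(2.90 + 5.901) = 3.94 × 0.6705 = 2.642 V.

V_out ≈ 2.64 V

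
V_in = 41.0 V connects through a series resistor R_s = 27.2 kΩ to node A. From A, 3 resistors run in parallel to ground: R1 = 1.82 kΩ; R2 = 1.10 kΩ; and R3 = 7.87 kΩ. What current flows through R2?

I ≈ 0.845 mA

Equivalent of the parallel group: R_p = 0.6307 kΩ.
Node voltage V_A = V_in · R_p/(R_s + R_p) = 41.0 × 0.02266 = 0.9291 V.
I(R2) = V_A / R2 = 0.9291/1.10 = 0.8446 mA.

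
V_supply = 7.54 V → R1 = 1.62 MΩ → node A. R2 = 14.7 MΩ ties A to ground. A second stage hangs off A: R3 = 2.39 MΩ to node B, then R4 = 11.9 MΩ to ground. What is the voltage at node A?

V_A ≈ 6.16 V

Looking into the second stage from A: R3 + R4 = 14.29 MΩ appears in parallel with R2.
Effective lower resistance at A: R2 ‖ 14.29 = 7.246 MΩ.
First divider: V_A = V_supply · 7.246/(1.62 + 7.246) = 6.162 V.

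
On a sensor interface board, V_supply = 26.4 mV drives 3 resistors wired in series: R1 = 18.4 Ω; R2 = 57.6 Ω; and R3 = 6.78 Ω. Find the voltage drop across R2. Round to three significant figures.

V ≈ 18.4 mV

Total series resistance ΣR = 18.4 + 57.6 + 6.78 = 82.78 Ω.
By the voltage-divider rule, V = 26.4 × 57.60/82.78 = 18.37 mV.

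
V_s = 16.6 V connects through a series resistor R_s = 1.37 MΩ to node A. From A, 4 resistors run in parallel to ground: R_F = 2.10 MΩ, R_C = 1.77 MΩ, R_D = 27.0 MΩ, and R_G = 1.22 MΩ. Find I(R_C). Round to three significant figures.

I ≈ 2.61 µA

Combine the parallel branches: R_p = (1/2.10 + 1/1.77 + 1/27.0 + 1/1.22)⁻¹ = 0.5269 MΩ.
Node voltage V_A = V_s · R_p/(R_s + R_p) = 16.6 × 0.2778 = 4.611 V.
Branch current I = V_A/R_C = 4.611/1.77 = 2.605 µA.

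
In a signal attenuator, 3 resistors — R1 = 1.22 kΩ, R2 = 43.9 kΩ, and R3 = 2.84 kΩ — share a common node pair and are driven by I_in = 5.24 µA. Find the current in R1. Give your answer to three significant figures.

I ≈ 3.60 µA

ΣG = 1/1.22 + 1/43.9 + 1/2.84 = 1.195.
Current divider: I(R1) = I_in · G_k/ΣG = 5.24 × (0.8197/1.195) = 5.24 × 0.6862 = 3.596 µA.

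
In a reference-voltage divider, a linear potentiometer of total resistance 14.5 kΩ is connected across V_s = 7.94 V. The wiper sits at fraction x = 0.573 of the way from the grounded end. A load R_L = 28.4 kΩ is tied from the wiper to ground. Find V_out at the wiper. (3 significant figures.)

V_out ≈ 4.04 V

Split the track: R_lower = x·R_p = 8.308 kΩ, R_upper = (1−x)·R_p = 6.192 kΩ.
Lower segment in parallel with the load: 8.308 ‖ 28.4 = 6.428 kΩ.
Loaded-divider output: V_out = 7.94 × 0.5094 = 4.044 V.
(Unloaded: V_out = x·V_s = 4.55 V.)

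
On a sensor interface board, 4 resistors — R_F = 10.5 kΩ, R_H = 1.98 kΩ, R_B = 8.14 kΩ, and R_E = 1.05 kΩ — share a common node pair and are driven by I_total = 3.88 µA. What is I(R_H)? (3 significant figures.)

Conductances: ΣG = 1/10.5 + 1/1.98 + 1/8.14 + 1/1.05 = 1.676 (1/kΩ).
Current divider: I(R_H) = I_total · G_k/ΣG = 3.88 × (0.5051/1.676) = 3.88 × 0.3014 = 1.170 µA.

I ≈ 1.17 µA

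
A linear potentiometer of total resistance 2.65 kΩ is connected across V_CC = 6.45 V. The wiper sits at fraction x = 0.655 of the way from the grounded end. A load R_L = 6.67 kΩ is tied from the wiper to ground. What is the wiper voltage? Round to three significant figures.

Lower segment x·R_p = 1.736 kΩ; upper segment (1−x)·R_p = 0.9142 kΩ.
R_L loads the lower segment: effective lower R = 1.377 kΩ.
Then V_out = V_CC · 1.377/(0.9142 + 1.377) = 3.877 V.
(Unloaded: V_out = x·V_CC = 4.22 V.)

V_out ≈ 3.88 V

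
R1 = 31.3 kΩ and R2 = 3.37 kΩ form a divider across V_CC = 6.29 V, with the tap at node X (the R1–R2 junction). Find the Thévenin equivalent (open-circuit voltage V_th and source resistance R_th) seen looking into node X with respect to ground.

With X open, the divider is unloaded: V_th = 6.29 × 3.37/34.67 = 0.6114 V.
With V_CC suppressed (replaced by a short), R_th = R1 ‖ R2 = (31.30 × 3.37)/(31.30 + 3.37) = 3.042 kΩ.

V_th ≈ 0.611 V, R_th ≈ 3.04 kΩ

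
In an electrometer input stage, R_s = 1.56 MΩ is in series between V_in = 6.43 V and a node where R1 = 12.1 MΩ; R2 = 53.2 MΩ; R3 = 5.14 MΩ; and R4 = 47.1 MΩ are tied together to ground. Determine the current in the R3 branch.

Equivalent of the parallel group: R_p = 3.152 MΩ.
V_A by voltage divider: V_A = 6.43 × 3.152/(1.56 + 3.152) = 4.301 V.
I(R3) = V_A / R3 = 4.301/5.14 = 0.8368 µA.

I ≈ 0.837 µA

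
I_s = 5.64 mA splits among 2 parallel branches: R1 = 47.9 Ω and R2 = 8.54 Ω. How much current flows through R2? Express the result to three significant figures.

For two parallel branches, I_k = I_s · (other R)/(sum of R).
So I = 5.64 × 47.9/56.44 = 4.787 mA.

I ≈ 4.79 mA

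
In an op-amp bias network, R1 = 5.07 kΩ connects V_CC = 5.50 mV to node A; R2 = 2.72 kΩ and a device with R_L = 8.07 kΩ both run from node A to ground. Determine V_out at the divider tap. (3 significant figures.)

V_out ≈ 1.57 mV

The load sits in parallel with R2, giving an effective lower resistance R2' = R2·R_L/(R2+R_L) = 2.034 kΩ.
Voltage divider with the loaded lower leg: V_out = 5.50 × 2.034/(5.07 + 2.034) = 5.50 × 0.2864 = 1.575 mV.
(Unloaded it would be 1.92 mV; the load pulls it down.)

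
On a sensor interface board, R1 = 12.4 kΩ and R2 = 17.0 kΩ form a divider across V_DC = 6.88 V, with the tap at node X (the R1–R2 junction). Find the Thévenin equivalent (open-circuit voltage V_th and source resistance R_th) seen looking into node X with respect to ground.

V_th is the unloaded tap voltage: V_DC · R2/(R1+R2) = 6.88 × 0.5782 = 3.978 V.
With V_DC suppressed (replaced by a short), R_th = R1 ‖ R2 = (12.40 × 17.0)/(12.40 + 17.0) = 7.170 kΩ.

V_th ≈ 3.98 V, R_th ≈ 7.17 kΩ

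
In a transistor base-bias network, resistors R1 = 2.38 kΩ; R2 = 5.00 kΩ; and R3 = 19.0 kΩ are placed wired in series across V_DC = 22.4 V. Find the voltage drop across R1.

Total series resistance ΣR = 2.38 + 5.00 + 19.0 = 26.38 kΩ.
V = V_DC · R/ΣR = 22.4 × 0.09022 = 2.021 V.

V ≈ 2.02 V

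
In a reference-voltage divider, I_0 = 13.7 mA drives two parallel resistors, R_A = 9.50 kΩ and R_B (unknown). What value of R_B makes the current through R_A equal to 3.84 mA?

Two-branch current divider: I_A = I_0 · R_B/(R_A + R_B).
With f = 0.2803, R_B = R_A · f/(1−f) = 9.50 × 0.3895 = 3.700 kΩ.

R_B ≈ 3.70 kΩ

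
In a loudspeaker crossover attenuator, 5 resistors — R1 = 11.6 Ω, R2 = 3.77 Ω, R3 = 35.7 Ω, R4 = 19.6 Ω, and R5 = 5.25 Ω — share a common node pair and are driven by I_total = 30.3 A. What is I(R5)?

ΣG = 1/11.6 + 1/3.77 + 1/35.7 + 1/19.6 + 1/5.25 = 0.6210.
Current divider: I(R5) = I_total · G_k/ΣG = 30.3 × (0.1905/0.6210) = 30.3 × 0.3067 = 9.294 A.

I ≈ 9.29 A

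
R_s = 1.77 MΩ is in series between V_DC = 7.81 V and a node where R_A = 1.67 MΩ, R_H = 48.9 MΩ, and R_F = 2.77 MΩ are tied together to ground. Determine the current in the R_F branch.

Equivalent of the parallel group: R_p = 1.020 MΩ.
V_A = 7.81 × 1.020/2.790 = 2.856 V.
I(R_F) = V_A / R_F = 2.856/2.77 = 1.031 µA.

I ≈ 1.03 µA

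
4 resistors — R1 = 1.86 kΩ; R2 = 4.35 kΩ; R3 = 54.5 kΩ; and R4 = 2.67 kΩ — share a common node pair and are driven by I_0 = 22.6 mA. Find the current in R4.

ΣG = 1/1.86 + 1/4.35 + 1/54.5 + 1/2.67 = 1.160.
R4 takes the fraction G_k/ΣG = 0.3745/1.160 = 0.3228, so I = 22.6 × 0.3228 = 7.294 mA.

I ≈ 7.29 mA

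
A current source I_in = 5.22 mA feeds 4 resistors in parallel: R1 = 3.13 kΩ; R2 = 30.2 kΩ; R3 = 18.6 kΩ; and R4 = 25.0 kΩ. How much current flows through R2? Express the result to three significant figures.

I ≈ 0.387 mA

ΣG = 1/3.13 + 1/30.2 + 1/18.6 + 1/25.0 = 0.4464.
By the current-divider rule, I = I_in · G_k/ΣG = 5.22 × 0.07418 = 0.3872 mA.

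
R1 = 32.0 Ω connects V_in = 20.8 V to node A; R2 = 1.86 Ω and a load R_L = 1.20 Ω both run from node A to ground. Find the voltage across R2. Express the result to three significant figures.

R2 ‖ R_L = (1.86 × 1.20)/(1.86 + 1.20) = 0.7294 Ω.
Now apply the divider: V_out = 20.8 × 0.02229 = 0.4636 V.

V_out ≈ 0.464 V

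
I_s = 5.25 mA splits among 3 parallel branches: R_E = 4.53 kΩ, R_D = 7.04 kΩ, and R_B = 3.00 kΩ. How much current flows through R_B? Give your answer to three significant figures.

Conductances: ΣG = 1/4.53 + 1/7.04 + 1/3.00 = 0.6961 (1/kΩ).
R_B takes the fraction G_k/ΣG = 0.3333/0.6961 = 0.4788, so I = 5.25 × 0.4788 = 2.514 mA.

I ≈ 2.51 mA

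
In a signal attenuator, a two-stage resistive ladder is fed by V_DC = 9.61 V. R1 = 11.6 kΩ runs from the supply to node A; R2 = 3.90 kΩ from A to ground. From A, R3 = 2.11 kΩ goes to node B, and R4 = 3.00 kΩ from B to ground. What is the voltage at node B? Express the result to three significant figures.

The second stage (R3 + R4 = 5.110 kΩ) loads node A in parallel with R2.
Effective lower resistance at A: R2 ‖ 5.110 = 2.212 kΩ.
First divider: V_A = V_DC · 2.212/(11.6 + 2.212) = 1.539 V.
V_B = V_A × 0.5871 = 0.9035 V.

V_B ≈ 0.904 V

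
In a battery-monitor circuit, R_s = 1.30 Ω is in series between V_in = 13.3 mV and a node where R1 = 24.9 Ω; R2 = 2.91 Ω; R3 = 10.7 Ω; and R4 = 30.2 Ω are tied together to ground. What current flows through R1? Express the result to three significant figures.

I ≈ 0.321 mA

Equivalent of the parallel group: R_p = 1.959 Ω.
V_A = 13.3 × 1.959/3.259 = 7.995 mV.
Branch current I = V_A/R1 = 7.995/24.9 = 0.3211 mA.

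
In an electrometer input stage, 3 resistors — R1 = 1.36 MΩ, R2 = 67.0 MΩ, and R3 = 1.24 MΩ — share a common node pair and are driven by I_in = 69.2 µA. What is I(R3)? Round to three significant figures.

Total conductance ΣG = 1/1.36 + 1/67.0 + 1/1.24 = 1.557 (units of 1/MΩ).
R3 takes the fraction G_k/ΣG = 0.8065/1.557 = 0.5181, so I = 69.2 × 0.5181 = 35.85 µA.

I ≈ 35.8 µA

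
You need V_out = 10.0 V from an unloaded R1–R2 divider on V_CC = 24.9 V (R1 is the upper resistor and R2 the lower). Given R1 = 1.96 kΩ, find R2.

R2 ≈ 1.32 kΩ

The divider ratio is R2/(R1+R2) = 10.0/24.9 = 0.4016.
Rearranging, R2 = R1·k/(1−k) = 1.96 × 0.6711 = 1.315 kΩ.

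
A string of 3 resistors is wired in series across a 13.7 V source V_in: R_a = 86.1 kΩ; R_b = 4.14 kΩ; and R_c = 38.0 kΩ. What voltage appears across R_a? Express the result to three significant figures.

V ≈ 9.20 V

ΣR = 86.1 + 4.14 + 38.0 = 128.2 kΩ.
V = V_in · R/ΣR = 13.7 × 0.6714 = 9.198 V.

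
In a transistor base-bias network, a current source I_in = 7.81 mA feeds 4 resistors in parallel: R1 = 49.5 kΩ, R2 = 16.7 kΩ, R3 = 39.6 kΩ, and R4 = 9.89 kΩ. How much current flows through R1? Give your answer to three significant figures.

I ≈ 0.764 mA

Conductances: ΣG = 1/49.5 + 1/16.7 + 1/39.6 + 1/9.89 = 0.2064 (1/kΩ).
Current divider: I(R1) = I_in · G_k/ΣG = 7.81 × (0.02020/0.2064) = 7.81 × 0.09786 = 0.7643 mA.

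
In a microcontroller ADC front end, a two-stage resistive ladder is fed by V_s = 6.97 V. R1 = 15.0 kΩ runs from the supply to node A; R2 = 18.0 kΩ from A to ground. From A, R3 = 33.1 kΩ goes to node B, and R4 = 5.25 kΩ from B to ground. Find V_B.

Looking into the second stage from A: R3 + R4 = 38.35 kΩ appears in parallel with R2.
Effective lower resistance at A: R2 ‖ 38.35 = 12.25 kΩ.
V_A = 6.97 × 12.25/(15.0 + 12.25) = 3.133 V.
Stage 2 is unloaded, so V_B = V_A · R4/(R3+R4) = 3.133 × 5.25/38.35 = 0.4289 V.

V_B ≈ 0.429 V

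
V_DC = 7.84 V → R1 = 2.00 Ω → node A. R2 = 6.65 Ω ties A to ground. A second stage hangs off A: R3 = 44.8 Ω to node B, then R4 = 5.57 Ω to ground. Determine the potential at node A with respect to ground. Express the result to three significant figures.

V_A ≈ 5.85 V

The second stage (R3 + R4 = 50.37 Ω) loads node A in parallel with R2.
Effective lower resistance at A: R2 ‖ 50.37 = 5.874 Ω.
V_A = 7.84 × 5.874/(2.00 + 5.874) = 5.849 V.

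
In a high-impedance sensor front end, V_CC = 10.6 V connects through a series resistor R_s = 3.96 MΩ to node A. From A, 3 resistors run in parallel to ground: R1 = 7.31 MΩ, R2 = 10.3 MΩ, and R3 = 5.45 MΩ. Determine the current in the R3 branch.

Equivalent of the parallel group: R_p = 2.396 MΩ.
V_A = 10.6 × 2.396/6.356 = 3.996 V.
I(R3) = V_A / R3 = 3.996/5.45 = 0.7332 µA.
(Check via current divider: I_total = 1.668 µA; share G_k/ΣG = 0.4396 → same result.)

I ≈ 0.733 µA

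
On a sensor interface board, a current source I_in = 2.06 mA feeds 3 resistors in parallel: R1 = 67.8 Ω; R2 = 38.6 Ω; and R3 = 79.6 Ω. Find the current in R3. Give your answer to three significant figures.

Total conductance ΣG = 1/67.8 + 1/38.6 + 1/79.6 = 0.05322 (units of 1/Ω).
By the current-divider rule, I = I_in · G_k/ΣG = 2.06 × 0.2361 = 0.4863 mA.

I ≈ 0.486 mA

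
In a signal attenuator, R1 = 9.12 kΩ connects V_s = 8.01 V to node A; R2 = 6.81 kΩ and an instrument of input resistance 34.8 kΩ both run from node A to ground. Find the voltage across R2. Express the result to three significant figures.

First combine the lower leg with the load: R2 ‖ R_L = 5.695 kΩ.
Now apply the divider: V_out = 8.01 × 0.3844 = 3.079 V.

V_out ≈ 3.08 V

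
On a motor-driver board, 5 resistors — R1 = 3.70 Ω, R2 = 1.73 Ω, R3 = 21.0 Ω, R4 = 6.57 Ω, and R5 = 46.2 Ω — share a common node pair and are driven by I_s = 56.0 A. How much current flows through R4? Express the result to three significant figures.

Total conductance ΣG = 1/3.70 + 1/1.73 + 1/21.0 + 1/6.57 + 1/46.2 = 1.070 (units of 1/Ω).
By the current-divider rule, I = I_s · G_k/ΣG = 56.0 × 0.1423 = 7.968 A.

I ≈ 7.97 A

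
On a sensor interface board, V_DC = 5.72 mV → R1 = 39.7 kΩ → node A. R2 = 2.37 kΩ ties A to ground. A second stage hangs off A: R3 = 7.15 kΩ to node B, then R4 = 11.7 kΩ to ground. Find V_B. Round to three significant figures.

V_B ≈ 0.179 mV

Looking into the second stage from A: R3 + R4 = 18.85 kΩ appears in parallel with R2.
Effective lower resistance at A: R2 ‖ 18.85 = 2.105 kΩ.
First divider: V_A = V_DC · 2.105/(39.7 + 2.105) = 0.2881 mV.
Stage 2 is unloaded, so V_B = V_A · R4/(R3+R4) = 0.2881 × 11.7/18.85 = 0.1788 mV.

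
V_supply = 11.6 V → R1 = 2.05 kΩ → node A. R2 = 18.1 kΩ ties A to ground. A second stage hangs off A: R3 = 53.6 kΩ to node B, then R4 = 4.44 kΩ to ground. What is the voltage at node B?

The second stage (R3 + R4 = 58.04 kΩ) loads node A in parallel with R2.
Effective lower resistance at A: R2 ‖ 58.04 = 13.80 kΩ.
V_A = 11.6 × 13.80/(2.05 + 13.80) = 10.10 V.
Then the unloaded second divider: V_B = V_A × R4/(R3+R4) = 10.10 × 0.07650 = 0.7726 V.

V_B ≈ 0.773 V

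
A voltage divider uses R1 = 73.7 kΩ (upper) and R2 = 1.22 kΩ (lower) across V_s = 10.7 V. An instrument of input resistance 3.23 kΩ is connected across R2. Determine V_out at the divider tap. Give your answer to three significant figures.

V_out ≈ 0.127 V

R2 ‖ R_L = (1.22 × 3.23)/(1.22 + 3.23) = 0.8855 kΩ.
Then V_out = V_s · R2'/(R1 + R2') = 10.7 × 0.8855/74.59 = 0.1270 V.
(Unloaded it would be 0.174 V; the load pulls it down.)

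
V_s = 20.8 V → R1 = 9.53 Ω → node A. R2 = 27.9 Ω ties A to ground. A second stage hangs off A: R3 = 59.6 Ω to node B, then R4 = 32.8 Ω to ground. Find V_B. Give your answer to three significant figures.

The second stage (R3 + R4 = 92.40 Ω) loads node A in parallel with R2.
Effective lower resistance at A: R2 ‖ 92.40 = 21.43 Ω.
First divider: V_A = V_s · 21.43/(9.53 + 21.43) = 14.40 V.
Then the unloaded second divider: V_B = V_A × R4/(R3+R4) = 14.40 × 0.3550 = 5.111 V.

V_B ≈ 5.11 V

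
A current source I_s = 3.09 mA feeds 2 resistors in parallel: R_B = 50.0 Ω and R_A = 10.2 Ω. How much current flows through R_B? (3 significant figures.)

Two-branch current divider: I_k = I_s · R_other/(R_1 + R_2).
I(R_B) = 3.09 × 10.2/(50.0 + 10.2) = 3.09 × 0.1694 = 0.5236 mA.

I ≈ 0.524 mA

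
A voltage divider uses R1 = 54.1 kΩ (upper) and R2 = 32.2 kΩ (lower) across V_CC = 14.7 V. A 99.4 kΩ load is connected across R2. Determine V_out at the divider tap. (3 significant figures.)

R2 ‖ R_L = (32.2 × 99.4)/(32.2 + 99.4) = 24.32 kΩ.
Voltage divider with the loaded lower leg: V_out = 14.7 × 24.32/(54.1 + 24.32) = 14.7 × 0.3101 = 4.559 V.

V_out ≈ 4.56 V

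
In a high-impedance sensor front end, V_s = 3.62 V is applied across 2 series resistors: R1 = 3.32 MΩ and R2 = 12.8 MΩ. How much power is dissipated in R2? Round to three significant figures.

ΣR = 16.12 MΩ → I = 3.62/16.12 = 0.2246 µA.
P(R2) = I²·R2 = (0.2246)² × 12.8 = 0.6455 µW.

P ≈ 0.646 µW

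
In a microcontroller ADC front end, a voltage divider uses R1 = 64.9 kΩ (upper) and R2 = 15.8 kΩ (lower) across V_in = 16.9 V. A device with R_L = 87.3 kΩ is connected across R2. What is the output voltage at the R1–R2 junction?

First combine the lower leg with the load: R2 ‖ R_L = 13.38 kΩ.
Voltage divider with the loaded lower leg: V_out = 16.9 × 13.38/(64.9 + 13.38) = 16.9 × 0.1709 = 2.888 V.

V_out ≈ 2.89 V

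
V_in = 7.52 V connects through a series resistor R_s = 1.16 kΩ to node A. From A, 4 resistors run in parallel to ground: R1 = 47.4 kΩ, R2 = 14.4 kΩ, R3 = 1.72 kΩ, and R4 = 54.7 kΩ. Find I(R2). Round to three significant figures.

Combine the parallel branches: R_p = (1/47.4 + 1/14.4 + 1/1.72 + 1/54.7)⁻¹ = 1.449 kΩ.
V_A by voltage divider: V_A = 7.52 × 1.449/(1.16 + 1.449) = 4.176 V.
Branch current I = V_A/R2 = 4.176/14.4 = 0.2900 mA.
(Equivalently: I_total = 2.883 mA, then current-divider fraction G_k/ΣG = 0.1006.)

I ≈ 0.290 mA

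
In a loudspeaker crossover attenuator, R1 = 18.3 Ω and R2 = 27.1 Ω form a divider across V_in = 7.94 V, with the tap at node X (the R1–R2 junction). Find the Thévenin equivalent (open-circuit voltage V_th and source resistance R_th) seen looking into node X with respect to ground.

V_th is the unloaded tap voltage: V_in · R2/(R1+R2) = 7.94 × 0.5969 = 4.740 V.
Zeroing V_in shorts the top of R1 to ground, so R_th = R1 ‖ R2 = 10.92 Ω.

V_th ≈ 4.74 V, R_th ≈ 10.9 Ω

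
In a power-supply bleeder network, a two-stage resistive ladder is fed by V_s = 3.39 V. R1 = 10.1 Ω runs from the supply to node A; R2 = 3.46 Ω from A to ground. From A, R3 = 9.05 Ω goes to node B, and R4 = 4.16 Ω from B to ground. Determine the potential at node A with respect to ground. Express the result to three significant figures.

V_A ≈ 0.724 V

The second stage (R3 + R4 = 13.21 Ω) loads node A in parallel with R2.
R2 ‖ (R3+R4) = 2.742 Ω.
V_A = 3.39 × 2.742/(10.1 + 2.742) = 0.7238 V.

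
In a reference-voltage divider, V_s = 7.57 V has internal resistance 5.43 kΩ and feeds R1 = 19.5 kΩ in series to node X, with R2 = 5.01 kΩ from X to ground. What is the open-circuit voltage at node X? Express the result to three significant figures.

V_th ≈ 1.27 V

R1' = 5.43 + 19.5 = 24.93 kΩ (source resistance + R1).
Open-circuit (no load on X): V_th = V_s · R2/(R1' + R2) = 7.57 × 5.01/(24.93 + 5.01) = 1.267 V.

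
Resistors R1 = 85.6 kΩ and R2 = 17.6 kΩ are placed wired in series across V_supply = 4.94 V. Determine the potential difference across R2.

ΣR = 85.6 + 17.6 = 103.2 kΩ.
Voltage divider: V = V_supply · (17.60 / 103.2) = 4.94 × 0.1705 = 0.8425 V.

V ≈ 0.842 V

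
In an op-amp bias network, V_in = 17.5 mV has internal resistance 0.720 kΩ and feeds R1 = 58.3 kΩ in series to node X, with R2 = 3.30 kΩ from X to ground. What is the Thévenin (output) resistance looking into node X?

R_th ≈ 3.13 kΩ

R1' = 0.720 + 58.3 = 59.02 kΩ (source resistance + R1).
With V_in suppressed (replaced by a short), R_th = R1' ‖ R2 = (59.02 × 3.30)/(59.02 + 3.30) = 3.125 kΩ.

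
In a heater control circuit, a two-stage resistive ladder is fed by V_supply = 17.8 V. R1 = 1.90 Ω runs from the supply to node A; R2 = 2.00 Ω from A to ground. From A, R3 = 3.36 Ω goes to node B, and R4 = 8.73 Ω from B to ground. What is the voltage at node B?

The second stage (R3 + R4 = 12.09 Ω) loads node A in parallel with R2.
Effective lower resistance at A: R2 ‖ 12.09 = 1.716 Ω.
So V_A = 17.8 × 0.4746 = 8.447 V.
V_B = V_A × 0.7221 = 6.100 V.

V_B ≈ 6.10 V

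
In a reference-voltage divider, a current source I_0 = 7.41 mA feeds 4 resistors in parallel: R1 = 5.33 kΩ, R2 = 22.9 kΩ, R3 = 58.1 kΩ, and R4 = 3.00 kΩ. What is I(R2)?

I ≈ 0.556 mA

ΣG = 1/5.33 + 1/22.9 + 1/58.1 + 1/3.00 = 0.5818.
R2 takes the fraction G_k/ΣG = 0.04367/0.5818 = 0.07505, so I = 7.41 × 0.07505 = 0.5561 mA.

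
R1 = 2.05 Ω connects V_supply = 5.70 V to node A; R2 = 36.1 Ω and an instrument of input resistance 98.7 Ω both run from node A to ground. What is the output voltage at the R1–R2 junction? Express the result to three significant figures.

V_out ≈ 5.29 V

R2 ‖ R_L = (36.1 × 98.7)/(36.1 + 98.7) = 26.43 Ω.
Voltage divider with the loaded lower leg: V_out = 5.70 × 26.43/(2.05 + 26.43) = 5.70 × 0.9280 = 5.290 V.
(Unloaded it would be 5.39 V; the load pulls it down.)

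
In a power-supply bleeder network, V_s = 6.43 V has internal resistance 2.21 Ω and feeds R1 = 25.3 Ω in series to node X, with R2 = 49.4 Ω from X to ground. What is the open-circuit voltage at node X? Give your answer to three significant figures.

V_th ≈ 4.13 V

R1' = 2.21 + 25.3 = 27.51 Ω (source resistance + R1).
V_th is the unloaded tap voltage: V_s · R2/(R1'+R2) = 6.43 × 0.6423 = 4.130 V.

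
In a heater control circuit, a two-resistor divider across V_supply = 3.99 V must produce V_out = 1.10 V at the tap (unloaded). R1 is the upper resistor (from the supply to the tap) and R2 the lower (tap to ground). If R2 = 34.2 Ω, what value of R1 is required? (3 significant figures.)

R1 ≈ 89.9 Ω

The divider ratio is R2/(R1+R2) = 1.10/3.99 = 0.2757.
So R1 = R2 · (V_supply/V_out − 1) = 34.2 × (3.99/1.10 − 1) = 34.2 × 2.627 = 89.85 Ω.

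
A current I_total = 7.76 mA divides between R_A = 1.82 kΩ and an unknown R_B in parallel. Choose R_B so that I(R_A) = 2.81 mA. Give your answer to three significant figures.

R_B ≈ 1.03 kΩ

In a two-way split, I_A/I_total = R_B/(R_A + R_B).
2.81/7.76 = R_B/(R_A + R_B) → R_B = R_A · (0.3621)/(1 − 0.3621) = 1.82 × 0.5677 = 1.033 kΩ.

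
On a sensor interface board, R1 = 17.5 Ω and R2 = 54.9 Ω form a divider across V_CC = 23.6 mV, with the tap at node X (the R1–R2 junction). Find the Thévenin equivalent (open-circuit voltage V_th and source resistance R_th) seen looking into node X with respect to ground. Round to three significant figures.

V_th is the unloaded tap voltage: V_CC · R2/(R1+R2) = 23.6 × 0.7583 = 17.90 mV.
Zeroing V_CC shorts the top of R1 to ground, so R_th = R1 ‖ R2 = 13.27 Ω.

V_th ≈ 17.9 mV, R_th ≈ 13.3 Ω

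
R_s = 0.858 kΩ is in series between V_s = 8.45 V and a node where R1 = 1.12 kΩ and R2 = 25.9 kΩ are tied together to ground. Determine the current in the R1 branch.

I ≈ 4.19 mA

Combine the parallel branches: R_p = (1/1.12 + 1/25.9)⁻¹ = 1.074 kΩ.
Node voltage V_A = V_s · R_p/(R_s + R_p) = 8.45 × 0.5558 = 4.697 V.
I(R1) = V_A / R1 = 4.697/1.12 = 4.193 mA.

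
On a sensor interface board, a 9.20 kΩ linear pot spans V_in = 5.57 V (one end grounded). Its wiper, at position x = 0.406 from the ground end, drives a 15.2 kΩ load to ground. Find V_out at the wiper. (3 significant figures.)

V_out ≈ 1.97 V

Split the track: R_lower = x·R_p = 3.735 kΩ, R_upper = (1−x)·R_p = 5.465 kΩ.
(x·R_p) ‖ R_L = 2.998 kΩ.
V_out = 5.57 × 2.998/(5.465 + 2.998) = 1.973 V.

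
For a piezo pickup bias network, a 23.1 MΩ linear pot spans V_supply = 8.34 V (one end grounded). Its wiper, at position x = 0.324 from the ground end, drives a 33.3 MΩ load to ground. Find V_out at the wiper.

V_out ≈ 2.35 V

Split the track: R_lower = x·R_p = 7.484 MΩ, R_upper = (1−x)·R_p = 15.62 MΩ.
(x·R_p) ‖ R_L = 6.111 MΩ.
V_out = 8.34 × 6.111/(15.62 + 6.111) = 2.346 V.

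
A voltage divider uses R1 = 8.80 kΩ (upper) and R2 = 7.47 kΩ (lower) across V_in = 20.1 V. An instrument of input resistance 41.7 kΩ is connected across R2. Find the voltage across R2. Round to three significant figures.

V_out ≈ 8.41 V

First combine the lower leg with the load: R2 ‖ R_L = 6.335 kΩ.
Voltage divider with the loaded lower leg: V_out = 20.1 × 6.335/(8.80 + 6.335) = 20.1 × 0.4186 = 8.413 V.
(Unloaded it would be 9.23 V; the load pulls it down.)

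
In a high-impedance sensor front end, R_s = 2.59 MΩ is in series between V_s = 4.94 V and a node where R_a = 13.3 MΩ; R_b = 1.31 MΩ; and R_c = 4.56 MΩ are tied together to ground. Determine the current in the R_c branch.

I ≈ 0.290 µA

Parallel bank: R_p = 1/(1/13.3 + 1/1.31 + 1/4.56) = 0.9453 MΩ.
V_A by voltage divider: V_A = 4.94 × 0.9453/(2.59 + 0.9453) = 1.321 V.
Branch current I = V_A/R_c = 1.321/4.56 = 0.2897 µA.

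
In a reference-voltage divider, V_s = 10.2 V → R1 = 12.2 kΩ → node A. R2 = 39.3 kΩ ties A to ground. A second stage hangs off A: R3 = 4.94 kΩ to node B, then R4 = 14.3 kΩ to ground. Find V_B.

V_B ≈ 3.90 V

Node A sees R2 in parallel with the series input of stage 2, R3 + R4 = 19.24 kΩ.
R2 ‖ (R3+R4) = 12.92 kΩ.
V_A = 10.2 × 12.92/(12.2 + 12.92) = 5.245 V.
V_B = V_A × 0.7432 = 3.899 V.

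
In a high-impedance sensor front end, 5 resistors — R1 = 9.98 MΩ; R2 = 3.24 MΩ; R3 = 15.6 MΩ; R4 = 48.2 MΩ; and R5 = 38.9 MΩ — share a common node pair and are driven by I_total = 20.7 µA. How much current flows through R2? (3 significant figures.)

Conductances: ΣG = 1/9.98 + 1/3.24 + 1/15.6 + 1/48.2 + 1/38.9 = 0.5194 (1/MΩ).
Current divider: I(R2) = I_total · G_k/ΣG = 20.7 × (0.3086/0.5194) = 20.7 × 0.5942 = 12.30 µA.

I ≈ 12.3 µA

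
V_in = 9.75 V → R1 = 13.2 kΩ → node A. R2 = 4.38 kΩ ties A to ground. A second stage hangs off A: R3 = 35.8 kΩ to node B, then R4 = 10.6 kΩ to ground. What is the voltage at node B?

Looking into the second stage from A: R3 + R4 = 46.40 kΩ appears in parallel with R2.
Effective lower resistance at A: R2 ‖ 46.40 = 4.002 kΩ.
First divider: V_A = V_in · 4.002/(13.2 + 4.002) = 2.268 V.
Then the unloaded second divider: V_B = V_A × R4/(R3+R4) = 2.268 × 0.2284 = 0.5182 V.

V_B ≈ 0.518 V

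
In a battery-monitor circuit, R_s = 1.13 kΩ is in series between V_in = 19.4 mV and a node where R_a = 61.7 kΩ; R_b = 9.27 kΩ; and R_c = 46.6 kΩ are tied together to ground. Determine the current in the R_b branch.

I ≈ 1.80 µA

Parallel bank: R_p = 1/(1/61.7 + 1/9.27 + 1/46.6) = 6.871 kΩ.
Node voltage V_A = V_in · R_p/(R_s + R_p) = 19.4 × 0.8588 = 16.66 mV.
I(R_b) = V_A / R_b = 16.66/9.27 = 1.797 µA.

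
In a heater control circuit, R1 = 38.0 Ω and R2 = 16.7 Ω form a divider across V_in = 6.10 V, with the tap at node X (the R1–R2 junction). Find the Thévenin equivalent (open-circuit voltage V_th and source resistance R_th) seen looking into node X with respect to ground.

V_th ≈ 1.86 V, R_th ≈ 11.6 Ω

V_th is the unloaded tap voltage: V_in · R2/(R1+R2) = 6.10 × 0.3053 = 1.862 V.
With V_in suppressed (replaced by a short), R_th = R1 ‖ R2 = (38.00 × 16.7)/(38.00 + 16.7) = 11.60 Ω.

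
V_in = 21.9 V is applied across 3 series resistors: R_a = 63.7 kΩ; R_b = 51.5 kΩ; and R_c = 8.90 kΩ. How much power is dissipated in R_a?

ΣR = 124.1 kΩ → I = 21.9/124.1 = 0.1765 mA.
P = I²R = 0.03114 × 63.7 = 1.984 mW.

P ≈ 1.98 mW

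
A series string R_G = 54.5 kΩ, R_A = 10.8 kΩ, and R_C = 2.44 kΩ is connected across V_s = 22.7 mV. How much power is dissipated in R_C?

ΣR = 67.74 kΩ → I = 22.7/67.74 = 0.3351 µA.
P = I²R = 0.1123 × 2.44 = 0.2740 nW.

P ≈ 0.274 nW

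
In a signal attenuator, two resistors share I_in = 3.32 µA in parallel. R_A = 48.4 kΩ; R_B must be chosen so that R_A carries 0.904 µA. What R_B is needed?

R_B ≈ 18.1 kΩ

Two-branch current divider: I_A = I_in · R_B/(R_A + R_B).
With f = 0.2723, R_B = R_A · f/(1−f) = 48.4 × 0.3742 = 18.11 kΩ.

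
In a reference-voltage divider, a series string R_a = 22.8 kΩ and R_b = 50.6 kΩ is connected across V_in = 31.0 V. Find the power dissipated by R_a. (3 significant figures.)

ΣR = 73.40 kΩ → I = 31.0/73.40 = 0.4223 mA.
P = I²R = 0.1784 × 22.8 = 4.067 mW.

P ≈ 4.07 mW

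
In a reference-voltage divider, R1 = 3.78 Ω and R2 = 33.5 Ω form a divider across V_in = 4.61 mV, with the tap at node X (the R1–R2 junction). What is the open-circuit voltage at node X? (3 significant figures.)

Open-circuit (no load on X): V_th = V_in · R2/(R1 + R2) = 4.61 × 33.5/(3.780 + 33.5) = 4.143 mV.

V_th ≈ 4.14 mV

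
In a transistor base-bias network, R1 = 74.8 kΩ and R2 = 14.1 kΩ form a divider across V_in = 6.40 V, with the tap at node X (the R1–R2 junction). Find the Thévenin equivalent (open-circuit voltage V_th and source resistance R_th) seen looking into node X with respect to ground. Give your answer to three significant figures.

With X open, the divider is unloaded: V_th = 6.40 × 14.1/88.90 = 1.015 V.
Looking into X with the source shorted: R_th = R1·R2/(R1+R2) = 74.80 × 14.1/88.90 = 11.86 kΩ.

V_th ≈ 1.02 V, R_th ≈ 11.9 kΩ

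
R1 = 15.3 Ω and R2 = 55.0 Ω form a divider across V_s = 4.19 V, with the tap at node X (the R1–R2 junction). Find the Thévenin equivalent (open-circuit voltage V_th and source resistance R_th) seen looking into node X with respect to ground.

V_th ≈ 3.28 V, R_th ≈ 12.0 Ω

V_th is the unloaded tap voltage: V_s · R2/(R1+R2) = 4.19 × 0.7824 = 3.278 V.
With V_s suppressed (replaced by a short), R_th = R1 ‖ R2 = (15.30 × 55.0)/(15.30 + 55.0) = 11.97 Ω.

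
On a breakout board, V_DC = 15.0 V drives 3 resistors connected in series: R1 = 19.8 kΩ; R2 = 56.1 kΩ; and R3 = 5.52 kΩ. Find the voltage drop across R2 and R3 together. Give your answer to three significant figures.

V ≈ 11.4 V

Series total: ΣR = 19.8 + 56.1 + 5.52 = 81.42 kΩ.
R_{R2..R3} = 56.1 + 5.52 = 61.62 kΩ.
By the voltage-divider rule, V = 15.0 × 61.62/81.42 = 11.35 V.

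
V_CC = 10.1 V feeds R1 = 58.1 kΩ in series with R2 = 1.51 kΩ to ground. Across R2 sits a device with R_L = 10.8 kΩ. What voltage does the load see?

V_out ≈ 0.225 V

First combine the lower leg with the load: R2 ‖ R_L = 1.325 kΩ.
Now apply the divider: V_out = 10.1 × 0.02229 = 0.2252 V.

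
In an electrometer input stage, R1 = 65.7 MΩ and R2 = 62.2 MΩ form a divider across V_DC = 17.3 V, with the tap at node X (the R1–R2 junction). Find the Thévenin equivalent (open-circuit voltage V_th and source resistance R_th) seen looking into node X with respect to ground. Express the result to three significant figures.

With X open, the divider is unloaded: V_th = 17.3 × 62.2/127.9 = 8.413 V.
Zeroing V_DC shorts the top of R1 to ground, so R_th = R1 ‖ R2 = 31.95 MΩ.

V_th ≈ 8.41 V, R_th ≈ 32.0 MΩ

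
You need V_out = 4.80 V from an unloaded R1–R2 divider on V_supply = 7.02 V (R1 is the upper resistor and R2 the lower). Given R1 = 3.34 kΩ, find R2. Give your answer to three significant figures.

The divider ratio is R2/(R1+R2) = 4.80/7.02 = 0.6838.
R2 = R1 · 0.6838/(1 − 0.6838) = 7.222 kΩ.

R2 ≈ 7.22 kΩ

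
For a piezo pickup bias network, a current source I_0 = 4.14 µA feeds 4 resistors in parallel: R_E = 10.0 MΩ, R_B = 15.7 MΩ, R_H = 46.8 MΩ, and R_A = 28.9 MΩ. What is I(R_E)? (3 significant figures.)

I ≈ 1.88 µA

Total conductance ΣG = 1/10.0 + 1/15.7 + 1/46.8 + 1/28.9 = 0.2197 (units of 1/MΩ).
By the current-divider rule, I = I_0 · G_k/ΣG = 4.14 × 0.4552 = 1.885 µA.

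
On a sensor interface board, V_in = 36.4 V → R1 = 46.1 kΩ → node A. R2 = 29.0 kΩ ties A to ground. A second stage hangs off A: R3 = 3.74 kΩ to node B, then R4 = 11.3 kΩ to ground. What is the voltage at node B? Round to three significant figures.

V_B ≈ 4.84 V

The second stage (R3 + R4 = 15.04 kΩ) loads node A in parallel with R2.
Effective lower resistance at A: R2 ‖ 15.04 = 9.904 kΩ.
V_A = 36.4 × 9.904/(46.1 + 9.904) = 6.437 V.
Stage 2 is unloaded, so V_B = V_A · R4/(R3+R4) = 6.437 × 11.3/15.04 = 4.836 V.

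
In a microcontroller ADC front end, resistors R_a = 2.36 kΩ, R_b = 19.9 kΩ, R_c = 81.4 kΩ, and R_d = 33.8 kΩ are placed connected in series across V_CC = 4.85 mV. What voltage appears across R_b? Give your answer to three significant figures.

V ≈ 0.702 mV

Total series resistance ΣR = 2.36 + 19.9 + 81.4 + 33.8 = 137.5 kΩ.
V = V_CC · R/ΣR = 4.85 × 0.1448 = 0.7021 mV.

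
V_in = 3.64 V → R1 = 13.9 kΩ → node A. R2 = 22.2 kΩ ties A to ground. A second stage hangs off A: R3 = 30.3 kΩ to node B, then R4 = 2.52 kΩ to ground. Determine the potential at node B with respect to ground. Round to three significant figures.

Node A sees R2 in parallel with the series input of stage 2, R3 + R4 = 32.82 kΩ.
R2 ‖ (R3+R4) = 13.24 kΩ.
First divider: V_A = V_in · 13.24/(13.9 + 13.24) = 1.776 V.
Then the unloaded second divider: V_B = V_A × R4/(R3+R4) = 1.776 × 0.07678 = 0.1364 V.

V_B ≈ 0.136 V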